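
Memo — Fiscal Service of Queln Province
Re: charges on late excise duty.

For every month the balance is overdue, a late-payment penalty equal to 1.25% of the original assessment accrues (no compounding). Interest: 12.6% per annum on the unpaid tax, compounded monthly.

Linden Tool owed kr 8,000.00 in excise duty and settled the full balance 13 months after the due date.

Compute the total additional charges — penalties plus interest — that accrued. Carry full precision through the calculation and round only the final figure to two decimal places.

kr 2,463.52

Late-payment penalty = 1.25% × kr 8,000.00 × 13 mo = kr 1,300.00
Interest (12.6%/yr ÷ 12 = 1.05%/month): kr 8,000.00 × ((1 + 0.0105)^13 − 1) = kr 1,163.5155…
Penalties + interest = kr 1,300.0000 + kr 1,163.5155… = kr 2,463.52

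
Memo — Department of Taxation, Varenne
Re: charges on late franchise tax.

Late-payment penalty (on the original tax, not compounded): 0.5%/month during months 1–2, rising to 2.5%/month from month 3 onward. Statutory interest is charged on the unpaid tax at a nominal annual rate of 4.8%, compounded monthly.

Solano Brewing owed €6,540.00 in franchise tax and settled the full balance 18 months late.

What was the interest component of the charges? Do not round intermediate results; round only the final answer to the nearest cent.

Interest (4.8%/yr ÷ 12 = 0.4%/month): €6,540.00 × ((1 + 0.004)^18 − 1) = €487.2366…

€487.24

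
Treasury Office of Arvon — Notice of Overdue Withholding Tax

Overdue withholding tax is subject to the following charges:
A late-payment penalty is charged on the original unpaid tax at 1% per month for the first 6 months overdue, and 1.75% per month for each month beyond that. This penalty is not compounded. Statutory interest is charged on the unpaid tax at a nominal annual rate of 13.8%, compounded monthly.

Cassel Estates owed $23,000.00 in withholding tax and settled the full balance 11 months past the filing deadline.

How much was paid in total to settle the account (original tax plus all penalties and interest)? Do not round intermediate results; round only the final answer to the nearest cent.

Penalty, months 1–6: 6 × 1% × $23,000.00 = $1,380.00
Penalty, months 7–11: 5 × 1.75% × $23,000.00 = $2,012.50
Interest (13.8%/yr ÷ 12 = 1.15%/month): $23,000.00 × ((1 + 0.0115)^11 − 1) = $3,082.7029…
Total = $23,000.00 + $3,392.5000 + $3,082.7029… = $29,475.20

$29,475.20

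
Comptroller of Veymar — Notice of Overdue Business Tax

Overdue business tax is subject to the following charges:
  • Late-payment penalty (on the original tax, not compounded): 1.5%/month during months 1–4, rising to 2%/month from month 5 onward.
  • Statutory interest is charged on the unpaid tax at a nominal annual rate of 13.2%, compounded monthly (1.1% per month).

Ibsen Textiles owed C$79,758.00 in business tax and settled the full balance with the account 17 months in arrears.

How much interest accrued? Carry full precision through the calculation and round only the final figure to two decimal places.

C$16,302.29

Interest: C$79,758.00 × ((1 + 0.011)^17 − 1) = C$79,758.00 × 0.2043969… = C$16,302.2915…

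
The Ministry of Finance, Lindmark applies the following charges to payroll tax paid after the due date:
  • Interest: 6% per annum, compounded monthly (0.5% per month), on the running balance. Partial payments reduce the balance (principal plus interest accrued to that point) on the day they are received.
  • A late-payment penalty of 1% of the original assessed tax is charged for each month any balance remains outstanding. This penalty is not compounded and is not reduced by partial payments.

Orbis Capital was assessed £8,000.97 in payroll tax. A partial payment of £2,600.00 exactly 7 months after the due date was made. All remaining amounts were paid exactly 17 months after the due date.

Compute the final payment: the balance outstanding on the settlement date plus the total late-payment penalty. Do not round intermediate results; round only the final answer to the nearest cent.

Balance at month 7: £8,000.9700 × (1 + 0.005)^7 = £8,285.2396…
After £2,600.00 payment: £8,285.2396… − £2,600.00 = £5,685.2396…
Balance at month 17: £5,685.2396… × (1 + 0.005)^10 = £5,975.9835…
Penalty: 17 × 1% × £8,000.97 = £1,360.16…
Final settlement = outstanding balance + penalty = £5,975.9835… + £1,360.16… = £7,336.15

£7,336.15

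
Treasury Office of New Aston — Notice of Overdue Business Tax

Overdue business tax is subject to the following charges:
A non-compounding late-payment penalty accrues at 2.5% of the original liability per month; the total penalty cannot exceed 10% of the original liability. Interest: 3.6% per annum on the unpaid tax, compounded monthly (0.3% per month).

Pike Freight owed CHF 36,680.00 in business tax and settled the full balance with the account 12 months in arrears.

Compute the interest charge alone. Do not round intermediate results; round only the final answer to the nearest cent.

Interest: CHF 36,680.00 × ((1 + 0.003)^12 − 1) = CHF 36,680.00 × 0.0366000… = CHF 1,342.4873…

CHF 1,342.49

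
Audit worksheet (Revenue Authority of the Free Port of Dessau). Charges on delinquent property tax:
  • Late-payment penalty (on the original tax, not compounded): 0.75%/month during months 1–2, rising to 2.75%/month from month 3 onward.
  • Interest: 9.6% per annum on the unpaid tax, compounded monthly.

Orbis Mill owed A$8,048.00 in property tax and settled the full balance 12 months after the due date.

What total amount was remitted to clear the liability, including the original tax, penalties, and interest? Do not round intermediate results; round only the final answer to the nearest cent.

A$11,189.45

Penalty, months 1–2: 2 × 0.75% × A$8,048.00 = A$120.72
Penalty, months 3–12: 10 × 2.75% × A$8,048.00 = A$2,213.20
Interest (9.6%/yr ÷ 12 = 0.8%/month): A$8,048.00 × ((1 + 0.008)^12 − 1) = A$807.5258…
Total = A$8,048.00 + A$2,333.9200 + A$807.5258… = A$11,189.45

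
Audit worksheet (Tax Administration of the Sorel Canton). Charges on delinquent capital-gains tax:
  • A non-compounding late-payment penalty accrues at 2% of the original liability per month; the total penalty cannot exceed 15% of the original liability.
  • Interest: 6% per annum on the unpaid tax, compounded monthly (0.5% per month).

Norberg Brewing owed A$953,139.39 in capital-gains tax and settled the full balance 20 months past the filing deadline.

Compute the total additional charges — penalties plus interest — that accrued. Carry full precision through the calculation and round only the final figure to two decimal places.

A$242,951.01

Penalty (uncapped): 20 × 2% × A$953,139.39 = A$381,255.76…; cap = 15% × A$953,139.39 = A$142,970.91… → penalty = A$142,970.91…
Interest: A$953,139.39 × ((1 + 0.005)^20 − 1) = A$953,139.39 × 0.1048956… = A$99,980.1065…
Penalties + interest = A$142,970.9085 + A$99,980.1065… = A$242,951.01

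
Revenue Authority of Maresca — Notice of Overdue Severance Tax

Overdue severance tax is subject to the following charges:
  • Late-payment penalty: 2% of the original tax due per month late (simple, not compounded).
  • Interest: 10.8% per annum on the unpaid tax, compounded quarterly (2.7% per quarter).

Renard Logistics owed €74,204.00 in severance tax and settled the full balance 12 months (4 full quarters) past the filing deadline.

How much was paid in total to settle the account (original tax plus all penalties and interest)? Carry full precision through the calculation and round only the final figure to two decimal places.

€100,357.44

Late-payment penalty = 2% × €74,204.00 × 12 mo = €17,808.96
Interest: €74,204.00 × ((1 + 0.027)^4 − 1) = €74,204.00 × 0.1124533… = €8,344.4820…
Total = €74,204.00 + €17,808.9600 + €8,344.4820… = €100,357.44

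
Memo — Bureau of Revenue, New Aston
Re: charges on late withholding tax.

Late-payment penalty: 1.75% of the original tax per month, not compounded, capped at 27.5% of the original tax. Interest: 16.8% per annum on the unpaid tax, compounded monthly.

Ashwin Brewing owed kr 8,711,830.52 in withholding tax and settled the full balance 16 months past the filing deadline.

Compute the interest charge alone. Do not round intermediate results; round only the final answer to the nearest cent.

Interest (16.8%/yr ÷ 12 = 1.4%/month): kr 8,711,830.52 × ((1 + 0.014)^16 − 1) = kr 2,170,369.3456…

kr 2,170,369.35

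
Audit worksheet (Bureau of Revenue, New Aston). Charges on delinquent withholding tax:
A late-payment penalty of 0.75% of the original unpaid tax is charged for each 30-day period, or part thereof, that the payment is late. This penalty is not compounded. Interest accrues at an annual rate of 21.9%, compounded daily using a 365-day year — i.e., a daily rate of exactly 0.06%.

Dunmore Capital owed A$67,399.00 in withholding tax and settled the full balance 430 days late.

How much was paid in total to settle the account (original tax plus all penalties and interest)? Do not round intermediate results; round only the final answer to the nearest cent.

Penalty periods: ⌈430/30⌉ = 15; penalty = 15 × 0.75% × A$67,399.00 = A$7,582.39…
Interest: A$67,399.00 × ((1 + 0.0006)^430 − 1) = A$67,399.00 × 0.29423868… = A$19,831.3928…
Total = A$67,399.00 + A$7,582.3875 + A$19,831.3928… = A$94,812.78

A$94,812.78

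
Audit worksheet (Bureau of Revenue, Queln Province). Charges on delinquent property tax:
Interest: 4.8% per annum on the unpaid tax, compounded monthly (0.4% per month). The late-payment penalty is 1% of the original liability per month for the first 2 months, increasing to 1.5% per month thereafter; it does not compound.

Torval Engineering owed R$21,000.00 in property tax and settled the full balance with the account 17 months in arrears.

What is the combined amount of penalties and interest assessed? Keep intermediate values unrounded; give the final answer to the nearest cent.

Penalty, months 1–2: 2 × 1% × R$21,000.00 = R$420.00
Penalty, months 3–17: 15 × 1.5% × R$21,000.00 = R$4,725.00
Interest: R$21,000.00 × ((1 + 0.004)^17 − 1) = R$21,000.00 × 0.0702201… = R$1,474.6228…
Penalties + interest = R$5,145.0000 + R$1,474.6228… = R$6,619.62

R$6,619.62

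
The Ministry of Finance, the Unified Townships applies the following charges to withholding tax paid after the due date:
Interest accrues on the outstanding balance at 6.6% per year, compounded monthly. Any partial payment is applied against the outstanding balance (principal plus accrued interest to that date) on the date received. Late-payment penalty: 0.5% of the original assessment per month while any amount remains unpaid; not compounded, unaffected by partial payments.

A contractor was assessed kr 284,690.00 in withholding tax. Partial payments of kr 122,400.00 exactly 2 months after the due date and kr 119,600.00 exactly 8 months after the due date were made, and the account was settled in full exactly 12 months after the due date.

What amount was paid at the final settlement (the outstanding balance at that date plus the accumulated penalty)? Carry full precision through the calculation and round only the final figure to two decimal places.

Monthly rate = 6.6% ÷ 12 = 0.55%
Balance at month 2: kr 284,690.0000 × (1 + 0.0055)^2 = kr 287,830.2019…
After kr 122,400.00 payment: kr 287,830.2019… − kr 122,400.00 = kr 165,430.2019…
Balance at month 8: kr 165,430.2019… × (1 + 0.0055)^6 = kr 170,965.0152…
After kr 119,600.00 payment: kr 170,965.0152… − kr 119,600.00 = kr 51,365.0152…
Balance at month 12: kr 51,365.0152… × (1 + 0.0055)^4 = kr 52,504.4025…
Penalty: 12 × 0.5% × kr 284,690.00 = kr 17,081.40
Final settlement = outstanding balance + penalty = kr 52,504.4025… + kr 17,081.40 = kr 69,585.80

kr 69,585.80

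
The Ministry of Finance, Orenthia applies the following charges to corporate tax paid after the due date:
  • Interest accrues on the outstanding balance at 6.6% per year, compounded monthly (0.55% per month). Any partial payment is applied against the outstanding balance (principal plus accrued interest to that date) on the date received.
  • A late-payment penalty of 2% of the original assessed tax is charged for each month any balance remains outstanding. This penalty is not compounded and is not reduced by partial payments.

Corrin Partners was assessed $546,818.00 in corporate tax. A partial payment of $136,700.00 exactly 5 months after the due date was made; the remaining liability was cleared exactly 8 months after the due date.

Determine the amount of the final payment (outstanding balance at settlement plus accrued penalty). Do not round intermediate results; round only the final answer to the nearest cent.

Balance at month 5: $546,818.0000 × (1 + 0.0055)^5 = $562,021.8197…
After $136,700.00 payment: $562,021.8197… − $136,700.00 = $425,321.8197…
Balance at month 8: $425,321.8197… × (1 + 0.0055)^3 = $432,378.2985…
Penalty: 8 × 2% × $546,818.00 = $87,490.88
Final settlement = outstanding balance + penalty = $432,378.2985… + $87,490.88 = $519,869.18

$519,869.18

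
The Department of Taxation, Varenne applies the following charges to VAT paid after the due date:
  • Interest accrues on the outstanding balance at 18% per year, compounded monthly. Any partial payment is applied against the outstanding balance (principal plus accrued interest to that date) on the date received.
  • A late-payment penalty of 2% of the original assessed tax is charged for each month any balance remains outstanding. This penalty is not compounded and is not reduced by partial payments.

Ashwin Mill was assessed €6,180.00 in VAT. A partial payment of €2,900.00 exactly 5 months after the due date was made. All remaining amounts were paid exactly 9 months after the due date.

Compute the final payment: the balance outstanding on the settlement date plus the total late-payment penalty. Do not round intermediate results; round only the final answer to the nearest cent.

€5,100.60

Monthly rate = 18% ÷ 12 = 1.5%
Balance at month 5: €6,180.0000 × (1 + 0.015)^5 = €6,657.6151…
After €2,900.00 payment: €6,657.6151… − €2,900.00 = €3,757.6151…
Balance at month 9: €3,757.6151… × (1 + 0.015)^4 = €3,988.1958…
Penalty: 9 × 2% × €6,180.00 = €1,112.40
Final settlement = outstanding balance + penalty = €3,988.1958… + €1,112.40 = €5,100.60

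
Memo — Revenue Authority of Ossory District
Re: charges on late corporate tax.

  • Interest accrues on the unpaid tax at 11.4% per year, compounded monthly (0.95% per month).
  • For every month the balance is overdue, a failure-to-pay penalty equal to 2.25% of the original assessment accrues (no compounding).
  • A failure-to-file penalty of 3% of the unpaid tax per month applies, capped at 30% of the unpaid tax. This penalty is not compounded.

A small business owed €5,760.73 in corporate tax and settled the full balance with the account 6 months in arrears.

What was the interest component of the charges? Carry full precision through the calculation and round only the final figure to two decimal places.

€336.26

Interest: €5,760.73 × ((1 + 0.0095)^6 − 1) = €5,760.73 × 0.0583710… = €336.2597…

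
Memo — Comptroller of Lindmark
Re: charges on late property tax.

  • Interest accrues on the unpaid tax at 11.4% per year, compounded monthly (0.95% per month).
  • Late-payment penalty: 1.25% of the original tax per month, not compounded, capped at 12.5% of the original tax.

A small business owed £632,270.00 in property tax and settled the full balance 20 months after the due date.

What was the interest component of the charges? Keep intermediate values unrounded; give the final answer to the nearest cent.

Interest: £632,270.00 × ((1 + 0.0095)^20 − 1) = £632,270.00 × 0.2081656… = £131,616.8633…

£131,616.86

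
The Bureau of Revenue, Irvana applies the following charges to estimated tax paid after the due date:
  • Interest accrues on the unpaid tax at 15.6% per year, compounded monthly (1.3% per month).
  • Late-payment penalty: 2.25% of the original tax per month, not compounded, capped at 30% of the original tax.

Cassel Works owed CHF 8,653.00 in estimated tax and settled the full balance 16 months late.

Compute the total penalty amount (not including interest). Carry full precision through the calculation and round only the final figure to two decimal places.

Penalty (uncapped): 16 × 2.25% × CHF 8,653.00 = CHF 3,115.08; cap = 30% × CHF 8,653.00 = CHF 2,595.90 → penalty = CHF 2,595.90

CHF 2,595.90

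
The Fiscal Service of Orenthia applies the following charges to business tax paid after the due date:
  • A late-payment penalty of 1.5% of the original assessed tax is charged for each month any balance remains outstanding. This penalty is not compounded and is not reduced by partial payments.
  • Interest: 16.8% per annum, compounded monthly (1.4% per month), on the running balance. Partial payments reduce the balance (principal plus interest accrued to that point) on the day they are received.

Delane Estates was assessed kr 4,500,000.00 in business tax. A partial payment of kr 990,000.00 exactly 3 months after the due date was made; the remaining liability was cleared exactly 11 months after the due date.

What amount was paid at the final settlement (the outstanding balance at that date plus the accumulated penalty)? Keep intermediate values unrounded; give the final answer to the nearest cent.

kr 4,879,637.66

Balance at month 3: kr 4,500,000.0000 × (1 + 0.014)^3 = kr 4,691,658.3480
After kr 990,000.00 payment: kr 4,691,658.3480 − kr 990,000.00 = kr 3,701,658.3480
Balance at month 11: kr 3,701,658.3480 × (1 + 0.014)^8 = kr 4,137,137.6621…
Penalty: 11 × 1.5% × kr 4,500,000.00 = kr 742,500.00
Final settlement = outstanding balance + penalty = kr 4,137,137.6621… + kr 742,500.00 = kr 4,879,637.66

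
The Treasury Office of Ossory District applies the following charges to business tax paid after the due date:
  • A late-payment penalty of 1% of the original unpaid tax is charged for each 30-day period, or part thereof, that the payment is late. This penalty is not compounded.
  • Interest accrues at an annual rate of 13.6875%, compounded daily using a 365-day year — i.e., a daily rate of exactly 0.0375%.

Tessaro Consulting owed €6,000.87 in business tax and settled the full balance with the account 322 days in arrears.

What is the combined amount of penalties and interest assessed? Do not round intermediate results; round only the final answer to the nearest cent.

Penalty periods: ⌈322/30⌉ = 11; penalty = 11 × 1% × €6,000.87 = €660.10…
Interest: €6,000.87 × ((1 + 0.000375)^322 − 1) = €6,000.87 × 0.12831725… = €770.0151…
Penalties + interest = €660.0957 + €770.0151… = €1,430.11

€1,430.11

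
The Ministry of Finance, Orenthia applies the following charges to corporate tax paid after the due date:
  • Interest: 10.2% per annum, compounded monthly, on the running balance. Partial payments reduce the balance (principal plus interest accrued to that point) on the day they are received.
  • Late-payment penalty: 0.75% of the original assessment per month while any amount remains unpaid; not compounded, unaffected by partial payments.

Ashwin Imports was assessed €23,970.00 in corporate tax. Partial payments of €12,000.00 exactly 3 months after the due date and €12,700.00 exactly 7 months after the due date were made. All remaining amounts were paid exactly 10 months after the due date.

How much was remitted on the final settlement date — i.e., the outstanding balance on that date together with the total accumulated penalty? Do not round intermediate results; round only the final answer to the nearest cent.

Monthly rate = 10.2% ÷ 12 = 0.85%
Balance at month 3: €23,970.0000 × (1 + 0.0085)^3 = €24,586.4452…
After €12,000.00 payment: €24,586.4452… − €12,000.00 = €12,586.4452…
Balance at month 7: €12,586.4452… × (1 + 0.0085)^4 = €13,019.8716…
After €12,700.00 payment: €13,019.8716… − €12,700.00 = €319.8716…
Balance at month 10: €319.8716… × (1 + 0.0085)^3 = €328.0978…
Penalty: 10 × 0.75% × €23,970.00 = €1,797.75
Final settlement = outstanding balance + penalty = €328.0978… + €1,797.75 = €2,125.85

€2,125.85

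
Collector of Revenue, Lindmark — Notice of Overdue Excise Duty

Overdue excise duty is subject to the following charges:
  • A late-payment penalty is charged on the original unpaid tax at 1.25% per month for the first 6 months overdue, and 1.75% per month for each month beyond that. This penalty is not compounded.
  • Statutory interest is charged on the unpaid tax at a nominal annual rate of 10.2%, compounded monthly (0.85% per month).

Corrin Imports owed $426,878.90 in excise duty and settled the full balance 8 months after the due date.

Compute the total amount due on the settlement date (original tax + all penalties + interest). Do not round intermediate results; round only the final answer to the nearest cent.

$503,741.76

Penalty, months 1–6: 6 × 1.25% × $426,878.90 = $32,015.92…
Penalty, months 7–8: 2 × 1.75% × $426,878.90 = $14,940.76…
Interest: $426,878.90 × ((1 + 0.0085)^8 − 1) = $426,878.90 × 0.0700578… = $29,906.1791…
Total = $426,878.90 + $46,956.6790 + $29,906.1791… = $503,741.76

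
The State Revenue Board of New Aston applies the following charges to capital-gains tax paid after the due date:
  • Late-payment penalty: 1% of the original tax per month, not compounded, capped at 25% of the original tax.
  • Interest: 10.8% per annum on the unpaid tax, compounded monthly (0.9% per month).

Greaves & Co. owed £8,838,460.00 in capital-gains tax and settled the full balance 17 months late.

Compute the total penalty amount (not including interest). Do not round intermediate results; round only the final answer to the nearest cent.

£1,502,538.20

Penalty: 17 × 1% × £8,838,460.00 = £1,502,538.20 (below the 25% cap of £2,209,615.00)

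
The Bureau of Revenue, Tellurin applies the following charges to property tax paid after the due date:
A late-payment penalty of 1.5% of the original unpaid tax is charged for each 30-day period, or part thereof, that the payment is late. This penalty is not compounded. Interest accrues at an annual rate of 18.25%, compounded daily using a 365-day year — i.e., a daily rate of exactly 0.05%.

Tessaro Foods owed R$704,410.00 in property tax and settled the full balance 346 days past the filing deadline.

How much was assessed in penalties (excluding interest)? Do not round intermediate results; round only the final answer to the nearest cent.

R$126,793.80

Penalty periods: ⌈346/30⌉ = 12; penalty = 12 × 1.5% × R$704,410.00 = R$126,793.80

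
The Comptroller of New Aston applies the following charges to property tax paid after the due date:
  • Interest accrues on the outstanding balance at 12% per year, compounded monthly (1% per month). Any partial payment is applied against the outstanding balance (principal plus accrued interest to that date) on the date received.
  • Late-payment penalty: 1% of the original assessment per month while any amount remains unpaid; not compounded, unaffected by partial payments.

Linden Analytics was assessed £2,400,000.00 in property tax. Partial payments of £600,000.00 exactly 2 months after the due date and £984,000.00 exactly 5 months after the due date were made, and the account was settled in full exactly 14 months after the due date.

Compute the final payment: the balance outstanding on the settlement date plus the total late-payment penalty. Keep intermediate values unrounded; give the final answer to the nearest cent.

Balance at month 2: £2,400,000.0000 × (1 + 0.01)^2 = £2,448,240.0000
After £600,000.00 payment: £2,448,240.0000 − £600,000.00 = £1,848,240.0000
Balance at month 5: £1,848,240.0000 × (1 + 0.01)^3 = £1,904,243.5202…
After £984,000.00 payment: £1,904,243.5202… − £984,000.00 = £920,243.5202…
Balance at month 14: £920,243.5202… × (1 + 0.01)^9 = £1,006,456.7854…
Penalty: 14 × 1% × £2,400,000.00 = £336,000.00
Final settlement = outstanding balance + penalty = £1,006,456.7854… + £336,000.00 = £1,342,456.79

£1,342,456.79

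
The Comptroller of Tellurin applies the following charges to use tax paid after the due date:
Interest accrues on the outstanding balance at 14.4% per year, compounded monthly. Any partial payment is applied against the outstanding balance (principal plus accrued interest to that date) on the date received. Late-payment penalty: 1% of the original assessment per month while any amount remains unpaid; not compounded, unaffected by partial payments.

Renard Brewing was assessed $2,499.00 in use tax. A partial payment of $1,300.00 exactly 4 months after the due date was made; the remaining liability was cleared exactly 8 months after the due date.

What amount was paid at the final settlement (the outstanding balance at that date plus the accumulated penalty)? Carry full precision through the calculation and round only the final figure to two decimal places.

$1,585.61

Monthly rate = 14.4% ÷ 12 = 1.2%
Balance at month 4: $2,499.0000 × (1 + 0.012)^4 = $2,621.1285…
After $1,300.00 payment: $2,621.1285… − $1,300.00 = $1,321.1285…
Balance at month 8: $1,321.1285… × (1 + 0.012)^4 = $1,385.6932…
Penalty: 8 × 1% × $2,499.00 = $199.92
Final settlement = outstanding balance + penalty = $1,385.6932… + $199.92 = $1,585.61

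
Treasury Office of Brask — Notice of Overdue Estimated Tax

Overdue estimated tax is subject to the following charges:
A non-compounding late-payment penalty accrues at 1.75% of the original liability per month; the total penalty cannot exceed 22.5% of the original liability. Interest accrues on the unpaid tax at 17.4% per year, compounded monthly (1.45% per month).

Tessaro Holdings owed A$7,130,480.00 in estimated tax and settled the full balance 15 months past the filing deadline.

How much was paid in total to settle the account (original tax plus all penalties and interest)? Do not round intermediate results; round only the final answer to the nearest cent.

Penalty (uncapped): 15 × 1.75% × A$7,130,480.00 = A$1,871,751.00; cap = 22.5% × A$7,130,480.00 = A$1,604,358.00 → penalty = A$1,604,358.00
Interest: A$7,130,480.00 × ((1 + 0.0145)^15 − 1) = A$7,130,480.00 × 0.2410257… = A$1,718,628.8373…
Total = A$7,130,480.00 + A$1,604,358.0000 + A$1,718,628.8373… = A$10,453,466.84

A$10,453,466.84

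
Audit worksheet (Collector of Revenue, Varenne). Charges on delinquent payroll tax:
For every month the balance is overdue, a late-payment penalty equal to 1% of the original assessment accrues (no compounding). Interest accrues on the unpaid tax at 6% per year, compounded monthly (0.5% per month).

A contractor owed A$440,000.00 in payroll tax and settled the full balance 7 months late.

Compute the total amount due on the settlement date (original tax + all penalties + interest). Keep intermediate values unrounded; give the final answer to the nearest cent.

A$486,432.93

Late-payment penalty = 1% × A$440,000.00 × 7 mo = A$30,800.00
Interest: A$440,000.00 × ((1 + 0.005)^7 − 1) = A$440,000.00 × 0.0355294… = A$15,632.9347…
Total = A$440,000.00 + A$30,800.0000 + A$15,632.9347… = A$486,432.93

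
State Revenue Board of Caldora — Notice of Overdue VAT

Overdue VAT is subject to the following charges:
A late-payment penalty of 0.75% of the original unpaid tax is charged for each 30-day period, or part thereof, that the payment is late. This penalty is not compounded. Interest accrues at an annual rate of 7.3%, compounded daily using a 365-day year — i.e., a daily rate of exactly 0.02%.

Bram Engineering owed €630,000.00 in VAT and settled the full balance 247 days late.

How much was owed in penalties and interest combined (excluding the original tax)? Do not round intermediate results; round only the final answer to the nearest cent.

Penalty periods: ⌈247/30⌉ = 9; penalty = 9 × 0.75% × €630,000.00 = €42,525.00
Interest: €630,000.00 × ((1 + 0.0002)^247 − 1) = €630,000.00 × 0.05063533… = €31,900.2601…
Penalties + interest = €42,525.0000 + €31,900.2601… = €74,425.26

€74,425.26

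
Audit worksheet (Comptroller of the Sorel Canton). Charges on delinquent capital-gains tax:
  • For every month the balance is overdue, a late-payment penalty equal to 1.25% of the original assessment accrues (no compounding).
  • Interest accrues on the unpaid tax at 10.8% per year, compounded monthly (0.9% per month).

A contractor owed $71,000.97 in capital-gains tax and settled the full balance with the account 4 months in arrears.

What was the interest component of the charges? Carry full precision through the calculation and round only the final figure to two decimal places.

Interest: $71,000.97 × ((1 + 0.009)^4 − 1) = $71,000.97 × 0.0364889… = $2,590.7489…

$2,590.75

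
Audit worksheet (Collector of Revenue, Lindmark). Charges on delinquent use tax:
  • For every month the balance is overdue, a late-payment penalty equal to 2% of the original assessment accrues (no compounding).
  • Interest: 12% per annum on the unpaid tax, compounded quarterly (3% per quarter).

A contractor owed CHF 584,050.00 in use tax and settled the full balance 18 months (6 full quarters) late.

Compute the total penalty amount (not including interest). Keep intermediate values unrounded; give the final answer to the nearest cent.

CHF 210,258.00

Late-payment penalty: 18 × 2% × CHF 584,050.00 = CHF 210,258.00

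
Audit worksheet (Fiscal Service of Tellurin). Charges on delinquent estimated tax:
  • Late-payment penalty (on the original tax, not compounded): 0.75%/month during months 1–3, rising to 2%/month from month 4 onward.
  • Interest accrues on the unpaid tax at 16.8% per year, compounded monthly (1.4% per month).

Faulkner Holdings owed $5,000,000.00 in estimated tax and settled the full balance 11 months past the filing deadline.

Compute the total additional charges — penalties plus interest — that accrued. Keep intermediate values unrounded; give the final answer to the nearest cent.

Penalty, months 1–3: 3 × 0.75% × $5,000,000.00 = $112,500.00
Penalty, months 4–11: 8 × 2% × $5,000,000.00 = $800,000.00
Interest: $5,000,000.00 × ((1 + 0.014)^11 − 1) = $5,000,000.00 × 0.1652457… = $826,228.4463…
Penalties + interest = $912,500.0000 + $826,228.4463… = $1,738,728.45

$1,738,728.45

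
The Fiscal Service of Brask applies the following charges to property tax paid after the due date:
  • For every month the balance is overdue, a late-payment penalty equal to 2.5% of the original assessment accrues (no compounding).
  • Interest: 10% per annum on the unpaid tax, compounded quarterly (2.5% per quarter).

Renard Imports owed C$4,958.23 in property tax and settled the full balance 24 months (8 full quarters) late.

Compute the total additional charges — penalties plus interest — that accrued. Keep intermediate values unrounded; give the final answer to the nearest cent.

Late-payment penalty = 2.5% × C$4,958.23 × 24 mo = C$2,974.94…
Interest: C$4,958.23 × ((1 + 0.025)^8 − 1) = C$4,958.23 × 0.2184029… = C$1,082.8918…
Penalties + interest = C$2,974.9380 + C$1,082.8918… = C$4,057.83

C$4,057.83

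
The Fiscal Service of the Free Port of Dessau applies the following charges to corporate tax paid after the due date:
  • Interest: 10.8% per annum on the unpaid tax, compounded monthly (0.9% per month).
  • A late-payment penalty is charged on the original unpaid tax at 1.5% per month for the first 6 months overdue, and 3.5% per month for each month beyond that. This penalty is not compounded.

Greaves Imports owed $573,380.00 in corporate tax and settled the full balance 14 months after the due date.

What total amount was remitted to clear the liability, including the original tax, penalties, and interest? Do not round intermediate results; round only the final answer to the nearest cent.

$862,158.85

Penalty, months 1–6: 6 × 1.5% × $573,380.00 = $51,604.20
Penalty, months 7–14: 8 × 3.5% × $573,380.00 = $160,546.40
Interest: $573,380.00 × ((1 + 0.009)^14 − 1) = $573,380.00 × 0.1336430… = $76,628.2482…
Total = $573,380.00 + $212,150.6000 + $76,628.2482… = $862,158.85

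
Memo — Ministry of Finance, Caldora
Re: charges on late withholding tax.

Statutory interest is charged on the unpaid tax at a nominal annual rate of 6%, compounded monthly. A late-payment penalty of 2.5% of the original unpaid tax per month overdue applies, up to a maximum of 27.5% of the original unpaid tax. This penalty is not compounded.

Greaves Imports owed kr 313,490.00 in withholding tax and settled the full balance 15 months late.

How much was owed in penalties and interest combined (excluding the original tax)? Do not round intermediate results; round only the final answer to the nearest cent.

Penalty (uncapped): 15 × 2.5% × kr 313,490.00 = kr 117,558.75; cap = 27.5% × kr 313,490.00 = kr 86,209.75 → penalty = kr 86,209.75
Interest (6%/yr ÷ 12 = 0.5%/month): kr 313,490.00 × ((1 + 0.005)^15 − 1) = kr 24,352.7614…
Penalties + interest = kr 86,209.7500 + kr 24,352.7614… = kr 110,562.51

kr 110,562.51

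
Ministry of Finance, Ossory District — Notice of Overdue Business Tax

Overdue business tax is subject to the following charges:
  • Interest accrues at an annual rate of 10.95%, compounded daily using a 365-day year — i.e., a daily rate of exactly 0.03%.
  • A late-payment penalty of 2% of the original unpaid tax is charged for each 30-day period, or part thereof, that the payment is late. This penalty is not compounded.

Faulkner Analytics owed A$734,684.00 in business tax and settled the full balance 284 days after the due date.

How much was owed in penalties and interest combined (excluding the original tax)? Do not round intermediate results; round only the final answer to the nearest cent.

A$212,265.58

Penalty periods: ⌈284/30⌉ = 10; penalty = 10 × 2% × A$734,684.00 = A$146,936.80
Interest: A$734,684.00 × ((1 + 0.0003)^284 − 1) = A$734,684.00 × 0.08892092… = A$65,328.7758…
Penalties + interest = A$146,936.8000 + A$65,328.7758… = A$212,265.58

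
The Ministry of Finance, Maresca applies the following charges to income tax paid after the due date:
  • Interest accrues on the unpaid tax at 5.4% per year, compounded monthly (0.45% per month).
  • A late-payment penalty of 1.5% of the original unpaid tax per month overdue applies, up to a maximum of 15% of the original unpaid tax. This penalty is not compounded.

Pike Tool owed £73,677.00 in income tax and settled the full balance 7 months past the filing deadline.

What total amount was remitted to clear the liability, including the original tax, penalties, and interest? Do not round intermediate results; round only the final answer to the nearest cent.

£83,765.48

Penalty: 7 × 1.5% × £73,677.00 = £7,736.09… (below the 15% cap of £11,051.55)
Interest: £73,677.00 × ((1 + 0.0045)^7 − 1) = £73,677.00 × 0.0319285… = £2,352.3927…
Total = £73,677.00 + £7,736.0850 + £2,352.3927… = £83,765.48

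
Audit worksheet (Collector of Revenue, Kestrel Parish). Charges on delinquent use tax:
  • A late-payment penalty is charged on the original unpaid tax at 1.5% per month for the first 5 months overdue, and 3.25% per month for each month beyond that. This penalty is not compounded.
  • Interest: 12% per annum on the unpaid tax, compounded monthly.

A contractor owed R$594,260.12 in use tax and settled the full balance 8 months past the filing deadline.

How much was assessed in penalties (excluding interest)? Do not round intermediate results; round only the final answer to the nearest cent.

Penalty, months 1–5: 5 × 1.5% × R$594,260.12 = R$44,569.51…
Penalty, months 6–8: 3 × 3.25% × R$594,260.12 = R$57,940.36…
Total penalty = R$44,569.51… + R$57,940.36… = R$102,509.87

R$102,509.87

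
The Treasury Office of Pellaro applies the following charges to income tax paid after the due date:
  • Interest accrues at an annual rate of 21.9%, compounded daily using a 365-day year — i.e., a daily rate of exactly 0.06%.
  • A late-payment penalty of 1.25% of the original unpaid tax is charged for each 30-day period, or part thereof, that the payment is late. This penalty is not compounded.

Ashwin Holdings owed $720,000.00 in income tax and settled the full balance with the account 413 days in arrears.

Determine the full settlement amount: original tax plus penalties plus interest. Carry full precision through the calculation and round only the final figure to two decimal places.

Penalty periods: ⌈413/30⌉ = 14; penalty = 14 × 1.25% × $720,000.00 = $126,000.00
Interest: $720,000.00 × ((1 + 0.0006)^413 − 1) = $720,000.00 × 0.28110846… = $202,398.0932…
Total = $720,000.00 + $126,000.0000 + $202,398.0932… = $1,048,398.09

$1,048,398.09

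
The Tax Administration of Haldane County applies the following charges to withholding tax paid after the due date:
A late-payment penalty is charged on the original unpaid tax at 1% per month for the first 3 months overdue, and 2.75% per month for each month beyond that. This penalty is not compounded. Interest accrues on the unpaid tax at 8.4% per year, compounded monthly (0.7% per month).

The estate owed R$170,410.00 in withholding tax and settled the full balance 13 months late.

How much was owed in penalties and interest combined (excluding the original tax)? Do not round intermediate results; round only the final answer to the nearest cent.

R$68,150.68

Penalty, months 1–3: 3 × 1% × R$170,410.00 = R$5,112.30
Penalty, months 4–13: 10 × 2.75% × R$170,410.00 = R$46,862.75
Interest: R$170,410.00 × ((1 + 0.007)^13 − 1) = R$170,410.00 × 0.0949218… = R$16,175.6302…
Penalties + interest = R$51,975.0500 + R$16,175.6302… = R$68,150.68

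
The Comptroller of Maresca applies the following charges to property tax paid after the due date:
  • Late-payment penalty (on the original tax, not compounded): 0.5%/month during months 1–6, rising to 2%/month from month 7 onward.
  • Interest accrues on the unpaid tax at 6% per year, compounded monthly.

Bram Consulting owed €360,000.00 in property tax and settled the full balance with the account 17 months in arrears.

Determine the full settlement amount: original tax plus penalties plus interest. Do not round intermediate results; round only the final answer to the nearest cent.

Penalty, months 1–6: 6 × 0.5% × €360,000.00 = €10,800.00
Penalty, months 7–17: 11 × 2% × €360,000.00 = €79,200.00
Interest (6%/yr ÷ 12 = 0.5%/month): €360,000.00 × ((1 + 0.005)^17 − 1) = €31,855.1425…
Total = €360,000.00 + €90,000.0000 + €31,855.1425… = €481,855.14

€481,855.14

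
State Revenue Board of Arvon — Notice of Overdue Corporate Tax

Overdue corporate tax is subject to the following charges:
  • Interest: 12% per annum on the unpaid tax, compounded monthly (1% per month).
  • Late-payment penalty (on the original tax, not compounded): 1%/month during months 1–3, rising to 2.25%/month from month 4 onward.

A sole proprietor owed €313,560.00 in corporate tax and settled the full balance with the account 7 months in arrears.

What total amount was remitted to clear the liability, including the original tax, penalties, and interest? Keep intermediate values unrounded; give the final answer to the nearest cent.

Penalty, months 1–3: 3 × 1% × €313,560.00 = €9,406.80
Penalty, months 4–7: 4 × 2.25% × €313,560.00 = €28,220.40
Interest: €313,560.00 × ((1 + 0.01)^7 − 1) = €313,560.00 × 0.0721354… = €22,618.7610…
Total = €313,560.00 + €37,627.2000 + €22,618.7610… = €373,805.96

€373,805.96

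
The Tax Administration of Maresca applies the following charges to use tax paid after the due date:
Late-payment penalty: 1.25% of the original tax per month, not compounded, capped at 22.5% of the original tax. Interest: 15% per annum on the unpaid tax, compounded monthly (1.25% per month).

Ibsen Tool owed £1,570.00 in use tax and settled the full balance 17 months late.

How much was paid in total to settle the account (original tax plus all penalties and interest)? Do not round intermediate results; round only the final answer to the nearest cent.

Penalty: 17 × 1.25% × £1,570.00 = £333.63… (below the 22.5% cap of £353.25)
Interest: £1,570.00 × ((1 + 0.0125)^17 − 1) = £1,570.00 × 0.2351382… = £369.1669…
Total = £1,570.00 + £333.6250 + £369.1669… = £2,272.79

£2,272.79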